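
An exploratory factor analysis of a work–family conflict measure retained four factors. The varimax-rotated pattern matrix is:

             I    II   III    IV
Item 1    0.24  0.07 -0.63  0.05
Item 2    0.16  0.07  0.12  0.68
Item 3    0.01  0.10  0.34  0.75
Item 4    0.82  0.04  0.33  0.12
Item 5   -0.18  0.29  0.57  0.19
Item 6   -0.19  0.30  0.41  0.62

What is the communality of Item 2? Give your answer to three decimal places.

h² = 0.16² + 0.07² + 0.12² + 0.68² = 0.0256 + 0.0049 + 0.0144 + 0.4624 = 0.5073

0.507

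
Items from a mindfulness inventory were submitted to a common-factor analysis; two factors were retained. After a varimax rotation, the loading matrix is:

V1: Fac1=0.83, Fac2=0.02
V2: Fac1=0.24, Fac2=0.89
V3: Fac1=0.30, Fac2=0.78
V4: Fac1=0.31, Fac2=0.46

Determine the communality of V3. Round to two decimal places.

0.70

h² = 0.30² + 0.78² = 0.0900 + 0.6084 = 0.6984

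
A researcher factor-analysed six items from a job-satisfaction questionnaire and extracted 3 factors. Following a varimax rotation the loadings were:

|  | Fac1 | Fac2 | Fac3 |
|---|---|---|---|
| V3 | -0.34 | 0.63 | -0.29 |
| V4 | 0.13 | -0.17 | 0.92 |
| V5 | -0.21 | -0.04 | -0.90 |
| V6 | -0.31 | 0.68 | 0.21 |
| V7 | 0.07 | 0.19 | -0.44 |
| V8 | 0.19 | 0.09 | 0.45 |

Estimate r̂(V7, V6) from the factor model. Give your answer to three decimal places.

0.015

r̂ = Σ λ_i·λ_j across factors = (0.07)(-0.31) + (0.19)(0.68) + (-0.44)(0.21)
  = -0.0217 +0.1292 -0.0924 = 0.0151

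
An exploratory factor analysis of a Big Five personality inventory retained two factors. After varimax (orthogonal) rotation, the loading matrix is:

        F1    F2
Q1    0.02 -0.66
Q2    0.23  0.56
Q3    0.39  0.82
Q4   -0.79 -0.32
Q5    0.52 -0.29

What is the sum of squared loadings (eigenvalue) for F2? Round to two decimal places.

1.61

SS loadings for F2 = (-0.66)² + 0.56² + 0.82² + (-0.32)² + (-0.29)² = 0.4356 + 0.3136 + 0.6724 + 0.1024 + 0.0841 = 1.6081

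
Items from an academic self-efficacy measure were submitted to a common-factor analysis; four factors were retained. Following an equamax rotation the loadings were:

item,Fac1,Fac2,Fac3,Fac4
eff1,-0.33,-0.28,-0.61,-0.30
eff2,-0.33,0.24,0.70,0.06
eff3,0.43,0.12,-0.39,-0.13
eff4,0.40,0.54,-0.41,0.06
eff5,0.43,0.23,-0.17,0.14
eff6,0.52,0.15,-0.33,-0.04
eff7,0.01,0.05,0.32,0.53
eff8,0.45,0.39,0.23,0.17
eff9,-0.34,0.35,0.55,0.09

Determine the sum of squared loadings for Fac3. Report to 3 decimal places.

1.778

SS loadings for Fac3 = (-0.61)² + 0.70² + (-0.39)² + (-0.41)² + (-0.17)² + (-0.33)² + 0.32² + 0.23² + 0.55² = 0.3721 + 0.4900 + 0.1521 + 0.1681 + 0.0289 + 0.1089 + 0.1024 + 0.0529 + 0.3025 = 1.7779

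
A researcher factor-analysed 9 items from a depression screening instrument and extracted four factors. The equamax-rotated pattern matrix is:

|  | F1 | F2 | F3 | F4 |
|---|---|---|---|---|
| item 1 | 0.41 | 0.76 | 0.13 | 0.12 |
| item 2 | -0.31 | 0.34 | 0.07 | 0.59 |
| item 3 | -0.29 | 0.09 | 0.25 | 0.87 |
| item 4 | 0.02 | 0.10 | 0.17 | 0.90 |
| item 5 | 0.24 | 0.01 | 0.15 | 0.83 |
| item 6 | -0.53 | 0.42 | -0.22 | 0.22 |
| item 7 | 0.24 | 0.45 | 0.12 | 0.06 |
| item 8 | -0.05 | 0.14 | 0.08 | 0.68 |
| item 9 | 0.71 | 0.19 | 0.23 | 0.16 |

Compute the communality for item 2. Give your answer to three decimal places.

0.565

h² = (-0.31)² + 0.34² + 0.07² + 0.59² = 0.0961 + 0.1156 + 0.0049 + 0.3481 = 0.5647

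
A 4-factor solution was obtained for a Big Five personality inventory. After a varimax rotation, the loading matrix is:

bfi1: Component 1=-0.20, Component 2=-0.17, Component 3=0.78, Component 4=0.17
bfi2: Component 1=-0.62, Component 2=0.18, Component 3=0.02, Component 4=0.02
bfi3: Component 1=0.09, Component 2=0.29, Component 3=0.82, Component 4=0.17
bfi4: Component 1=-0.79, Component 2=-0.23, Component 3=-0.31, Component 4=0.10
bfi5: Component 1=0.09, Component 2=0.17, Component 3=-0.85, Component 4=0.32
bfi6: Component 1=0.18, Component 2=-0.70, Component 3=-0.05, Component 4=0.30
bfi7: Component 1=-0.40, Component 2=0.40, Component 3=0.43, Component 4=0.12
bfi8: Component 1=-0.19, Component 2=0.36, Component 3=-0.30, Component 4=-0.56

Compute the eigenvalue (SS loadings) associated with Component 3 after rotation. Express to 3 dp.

SS loadings for Component 3 = 0.78² + 0.02² + 0.82² + (-0.31)² + (-0.85)² + (-0.05)² + 0.43² + (-0.30)² = 0.6084 + 0.0004 + 0.6724 + 0.0961 + 0.7225 + 0.0025 + 0.1849 + 0.0900 = 2.3772

2.377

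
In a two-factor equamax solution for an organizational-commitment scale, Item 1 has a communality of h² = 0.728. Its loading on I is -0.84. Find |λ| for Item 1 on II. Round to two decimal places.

0.15

Under orthogonal rotation h² = Σλ², so λ_II² = h² − (0.7056) = 0.728 − 0.7056 = 0.0224.
|λ| = √0.0224 = 0.1497.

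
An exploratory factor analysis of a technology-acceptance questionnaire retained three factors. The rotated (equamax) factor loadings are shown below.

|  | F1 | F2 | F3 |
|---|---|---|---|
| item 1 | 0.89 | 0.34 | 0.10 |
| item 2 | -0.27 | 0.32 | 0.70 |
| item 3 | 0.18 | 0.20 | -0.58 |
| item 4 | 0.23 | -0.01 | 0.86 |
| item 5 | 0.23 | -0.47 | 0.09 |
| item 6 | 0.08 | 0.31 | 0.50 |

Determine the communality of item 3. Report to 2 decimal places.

h² = 0.18² + 0.20² + (-0.58)² = 0.0324 + 0.0400 + 0.3364 = 0.4088

0.41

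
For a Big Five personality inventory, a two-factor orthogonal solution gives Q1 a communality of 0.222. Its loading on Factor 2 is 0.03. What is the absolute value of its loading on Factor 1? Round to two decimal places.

0.47

Under orthogonal rotation h² = Σλ², so λ_Factor 1² = h² − (0.0009) = 0.222 − 0.0009 = 0.2211.
|λ| = √0.2211 = 0.4702.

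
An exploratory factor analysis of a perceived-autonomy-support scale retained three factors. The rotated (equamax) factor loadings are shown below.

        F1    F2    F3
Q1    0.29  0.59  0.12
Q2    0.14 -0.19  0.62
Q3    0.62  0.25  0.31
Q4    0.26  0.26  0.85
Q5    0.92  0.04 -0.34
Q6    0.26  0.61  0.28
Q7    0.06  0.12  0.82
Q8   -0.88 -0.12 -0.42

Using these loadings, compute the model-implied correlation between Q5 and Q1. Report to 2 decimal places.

0.25

r̂ = Σ λ_i·λ_j across factors = (0.92)(0.29) + (0.04)(0.59) + (-0.34)(0.12)
  = +0.2668 +0.0236 -0.0408 = 0.2496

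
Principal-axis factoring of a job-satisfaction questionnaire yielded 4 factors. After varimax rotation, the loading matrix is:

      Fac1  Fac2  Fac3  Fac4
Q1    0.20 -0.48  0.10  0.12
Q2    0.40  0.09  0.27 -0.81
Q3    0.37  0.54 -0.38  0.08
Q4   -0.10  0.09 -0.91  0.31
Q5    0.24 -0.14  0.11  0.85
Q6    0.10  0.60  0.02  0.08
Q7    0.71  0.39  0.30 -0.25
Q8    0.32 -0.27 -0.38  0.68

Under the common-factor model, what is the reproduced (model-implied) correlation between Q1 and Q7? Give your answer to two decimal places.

-0.05

r̂ = Σ λ_i·λ_j across factors = (0.20)(0.71) + (-0.48)(0.39) + (0.10)(0.30) + (0.12)(-0.25)
  = +0.1420 -0.1872 +0.0300 -0.0300 = -0.0452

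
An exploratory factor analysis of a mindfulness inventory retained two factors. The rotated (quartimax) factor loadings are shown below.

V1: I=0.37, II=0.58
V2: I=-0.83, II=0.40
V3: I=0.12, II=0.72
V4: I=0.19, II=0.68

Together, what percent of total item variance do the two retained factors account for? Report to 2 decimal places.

Communalities: 0.4733, 0.8489, 0.5328, 0.4985; Σh² = 2.3535.
Total variance with 4 standardized items is 4, so the solution explains 2.3535/4 = 0.5884 = 58.84%.

58.84%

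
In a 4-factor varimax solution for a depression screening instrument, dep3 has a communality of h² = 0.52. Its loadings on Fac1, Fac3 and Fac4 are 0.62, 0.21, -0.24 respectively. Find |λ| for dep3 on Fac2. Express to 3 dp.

0.184

Under orthogonal rotation h² = Σλ², so λ_Fac2² = h² − (0.4861) = 0.52 − 0.4861 = 0.0339.
|λ| = √0.0339 = 0.1841.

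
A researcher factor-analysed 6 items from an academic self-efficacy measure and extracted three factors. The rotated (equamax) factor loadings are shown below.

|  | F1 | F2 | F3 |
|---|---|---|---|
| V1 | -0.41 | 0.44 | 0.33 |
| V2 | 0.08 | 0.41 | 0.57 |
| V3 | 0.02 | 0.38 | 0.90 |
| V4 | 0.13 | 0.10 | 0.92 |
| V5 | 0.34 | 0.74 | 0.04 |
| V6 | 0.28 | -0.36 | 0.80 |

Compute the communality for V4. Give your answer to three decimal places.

0.873

h² = 0.13² + 0.10² + 0.92² = 0.0169 + 0.0100 + 0.8464 = 0.8733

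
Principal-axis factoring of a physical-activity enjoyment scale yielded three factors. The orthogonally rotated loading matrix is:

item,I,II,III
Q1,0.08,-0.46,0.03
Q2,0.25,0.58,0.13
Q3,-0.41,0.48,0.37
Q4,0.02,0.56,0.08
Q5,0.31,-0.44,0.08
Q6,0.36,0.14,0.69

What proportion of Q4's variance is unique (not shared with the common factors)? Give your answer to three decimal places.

0.680

h² = 0.02² + 0.56² + 0.08² = 0.0004 + 0.3136 + 0.0064 = 0.3204
Uniqueness u² = 1 − h² = 1 − 0.3204 = 0.6796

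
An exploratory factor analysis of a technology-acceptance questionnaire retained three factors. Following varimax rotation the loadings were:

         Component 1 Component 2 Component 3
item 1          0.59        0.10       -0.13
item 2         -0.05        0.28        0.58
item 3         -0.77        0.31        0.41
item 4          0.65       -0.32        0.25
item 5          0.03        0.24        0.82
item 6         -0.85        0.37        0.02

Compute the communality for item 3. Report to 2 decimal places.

0.86

h² = (-0.77)² + 0.31² + 0.41² = 0.5929 + 0.0961 + 0.1681 = 0.8571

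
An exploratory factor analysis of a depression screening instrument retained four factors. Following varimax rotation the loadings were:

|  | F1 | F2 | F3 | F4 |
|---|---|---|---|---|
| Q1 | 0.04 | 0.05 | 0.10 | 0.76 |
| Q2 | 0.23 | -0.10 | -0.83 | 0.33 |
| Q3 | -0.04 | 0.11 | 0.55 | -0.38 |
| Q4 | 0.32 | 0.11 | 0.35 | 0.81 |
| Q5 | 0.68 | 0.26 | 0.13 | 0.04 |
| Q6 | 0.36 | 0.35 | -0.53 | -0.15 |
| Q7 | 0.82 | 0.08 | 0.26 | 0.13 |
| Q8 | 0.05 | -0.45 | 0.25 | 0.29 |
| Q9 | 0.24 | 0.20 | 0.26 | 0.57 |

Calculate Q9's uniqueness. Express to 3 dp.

0.510

h² = 0.24² + 0.20² + 0.26² + 0.57² = 0.0576 + 0.0400 + 0.0676 + 0.3249 = 0.4901
Uniqueness u² = 1 − h² = 1 − 0.4901 = 0.5099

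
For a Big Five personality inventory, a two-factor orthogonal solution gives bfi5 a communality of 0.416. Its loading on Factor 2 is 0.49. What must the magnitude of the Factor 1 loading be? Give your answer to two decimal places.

Under orthogonal rotation h² = Σλ², so λ_Factor 1² = h² − (0.2401) = 0.416 − 0.2401 = 0.1759.
|λ| = √0.1759 = 0.4194.

0.42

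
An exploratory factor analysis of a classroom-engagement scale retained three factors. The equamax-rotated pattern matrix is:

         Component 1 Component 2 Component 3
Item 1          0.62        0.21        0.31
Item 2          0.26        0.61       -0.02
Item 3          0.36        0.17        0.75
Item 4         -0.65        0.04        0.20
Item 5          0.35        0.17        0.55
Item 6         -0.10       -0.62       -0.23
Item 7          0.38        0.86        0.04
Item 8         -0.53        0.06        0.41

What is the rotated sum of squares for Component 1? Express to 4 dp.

SS loadings for Component 1 = 0.62² + 0.26² + 0.36² + (-0.65)² + 0.35² + (-0.10)² + 0.38² + (-0.53)² = 0.3844 + 0.0676 + 0.1296 + 0.4225 + 0.1225 + 0.0100 + 0.1444 + 0.2809 = 1.5619

1.5619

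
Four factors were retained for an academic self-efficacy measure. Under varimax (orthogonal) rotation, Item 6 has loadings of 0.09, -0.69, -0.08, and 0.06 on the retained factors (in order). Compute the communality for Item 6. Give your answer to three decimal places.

0.494

h² = 0.09² + (-0.69)² + (-0.08)² + 0.06² = 0.0081 + 0.4761 + 0.0064 + 0.0036 = 0.4942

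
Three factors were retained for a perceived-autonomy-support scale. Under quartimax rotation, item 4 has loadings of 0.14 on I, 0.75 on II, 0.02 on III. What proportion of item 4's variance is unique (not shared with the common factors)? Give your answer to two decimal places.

h² = 0.14² + 0.75² + 0.02² = 0.0196 + 0.5625 + 0.0004 = 0.5825
Uniqueness u² = 1 − h² = 1 − 0.5825 = 0.4175

0.42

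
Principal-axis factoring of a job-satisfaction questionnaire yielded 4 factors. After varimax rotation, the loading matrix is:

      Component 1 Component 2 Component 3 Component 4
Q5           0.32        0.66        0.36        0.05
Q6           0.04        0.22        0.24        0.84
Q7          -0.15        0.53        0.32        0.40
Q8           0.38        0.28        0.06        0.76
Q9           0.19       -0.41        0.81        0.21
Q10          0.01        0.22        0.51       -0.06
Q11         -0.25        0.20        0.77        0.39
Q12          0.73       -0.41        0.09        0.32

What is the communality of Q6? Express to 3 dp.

0.813

h² = 0.04² + 0.22² + 0.24² + 0.84² = 0.0016 + 0.0484 + 0.0576 + 0.7056 = 0.8132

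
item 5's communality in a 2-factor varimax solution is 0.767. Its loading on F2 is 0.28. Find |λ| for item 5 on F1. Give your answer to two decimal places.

Under orthogonal rotation h² = Σλ², so λ_F1² = h² − (0.0784) = 0.767 − 0.0784 = 0.6886.
|λ| = √0.6886 = 0.8298.

0.83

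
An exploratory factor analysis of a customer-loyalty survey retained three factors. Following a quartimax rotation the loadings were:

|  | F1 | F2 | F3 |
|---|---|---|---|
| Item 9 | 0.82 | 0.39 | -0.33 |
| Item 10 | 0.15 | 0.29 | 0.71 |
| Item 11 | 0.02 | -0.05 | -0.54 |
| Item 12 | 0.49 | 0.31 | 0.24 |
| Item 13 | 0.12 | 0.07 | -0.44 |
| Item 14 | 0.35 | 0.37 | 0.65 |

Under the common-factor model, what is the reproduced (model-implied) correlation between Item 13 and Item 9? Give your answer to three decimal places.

0.271

r̂ = Σ λ_i·λ_j across factors = (0.12)(0.82) + (0.07)(0.39) + (-0.44)(-0.33)
  = +0.0984 +0.0273 +0.1452 = 0.2709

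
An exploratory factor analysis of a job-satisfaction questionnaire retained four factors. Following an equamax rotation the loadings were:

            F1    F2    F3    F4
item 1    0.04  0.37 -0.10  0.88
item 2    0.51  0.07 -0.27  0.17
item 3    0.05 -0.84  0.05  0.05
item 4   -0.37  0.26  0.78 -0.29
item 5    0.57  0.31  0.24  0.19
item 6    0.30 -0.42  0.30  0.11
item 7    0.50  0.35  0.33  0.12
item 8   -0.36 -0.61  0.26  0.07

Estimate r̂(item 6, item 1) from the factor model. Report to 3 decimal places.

-0.077

r̂ = Σ λ_i·λ_j across factors = (0.30)(0.04) + (-0.42)(0.37) + (0.30)(-0.10) + (0.11)(0.88)
  = +0.0120 -0.1554 -0.0300 +0.0968 = -0.0766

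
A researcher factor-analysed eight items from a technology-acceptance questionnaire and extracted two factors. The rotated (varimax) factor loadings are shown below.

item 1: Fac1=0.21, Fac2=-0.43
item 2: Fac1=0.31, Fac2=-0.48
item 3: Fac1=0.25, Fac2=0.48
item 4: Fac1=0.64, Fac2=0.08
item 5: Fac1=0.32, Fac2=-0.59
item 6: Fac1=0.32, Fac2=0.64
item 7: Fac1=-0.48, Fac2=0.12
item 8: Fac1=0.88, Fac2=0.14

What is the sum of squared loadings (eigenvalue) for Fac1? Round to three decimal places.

1.822

SS loadings for Fac1 = 0.21² + 0.31² + 0.25² + 0.64² + 0.32² + 0.32² + (-0.48)² + 0.88² = 0.0441 + 0.0961 + 0.0625 + 0.4096 + 0.1024 + 0.1024 + 0.2304 + 0.7744 = 1.8219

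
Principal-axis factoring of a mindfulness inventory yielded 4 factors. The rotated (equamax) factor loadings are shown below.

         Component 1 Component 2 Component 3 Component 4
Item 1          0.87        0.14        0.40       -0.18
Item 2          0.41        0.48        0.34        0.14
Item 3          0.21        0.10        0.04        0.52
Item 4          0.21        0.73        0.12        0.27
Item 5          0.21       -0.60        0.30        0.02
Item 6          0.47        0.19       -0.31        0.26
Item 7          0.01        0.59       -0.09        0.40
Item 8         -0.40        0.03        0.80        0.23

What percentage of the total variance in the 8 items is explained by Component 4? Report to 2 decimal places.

SS loadings for Component 4 = (-0.18)² + 0.14² + 0.52² + 0.27² + 0.02² + 0.26² + 0.40² + 0.23² = 0.6762
With 8 standardized items, total variance = 8. Proportion = 0.6762/8 = 0.0845 → 8.45%.

8.45%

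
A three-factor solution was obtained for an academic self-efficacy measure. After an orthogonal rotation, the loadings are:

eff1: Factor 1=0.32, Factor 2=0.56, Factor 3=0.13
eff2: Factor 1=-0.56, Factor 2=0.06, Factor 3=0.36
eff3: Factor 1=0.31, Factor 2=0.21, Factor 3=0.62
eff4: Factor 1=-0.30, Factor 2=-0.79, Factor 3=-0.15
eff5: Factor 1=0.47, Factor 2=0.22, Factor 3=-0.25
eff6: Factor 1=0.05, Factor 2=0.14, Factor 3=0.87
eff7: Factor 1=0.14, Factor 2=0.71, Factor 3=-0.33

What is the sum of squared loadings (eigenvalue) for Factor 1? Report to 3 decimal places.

0.845

SS loadings for Factor 1 = 0.32² + (-0.56)² + 0.31² + (-0.30)² + 0.47² + 0.05² + 0.14² = 0.1024 + 0.3136 + 0.0961 + 0.0900 + 0.2209 + 0.0025 + 0.0196 = 0.8451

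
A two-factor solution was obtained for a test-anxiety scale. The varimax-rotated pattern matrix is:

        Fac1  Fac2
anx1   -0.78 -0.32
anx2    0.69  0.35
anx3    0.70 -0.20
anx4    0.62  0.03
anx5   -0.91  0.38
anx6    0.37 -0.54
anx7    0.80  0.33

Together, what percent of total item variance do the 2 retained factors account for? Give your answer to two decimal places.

SS loadings by factor: 3.5639, 0.8107; total = 4.3746.
Total variance with 7 standardized items is 7, so the solution explains 4.3746/7 = 0.6249 = 62.49%.

62.49%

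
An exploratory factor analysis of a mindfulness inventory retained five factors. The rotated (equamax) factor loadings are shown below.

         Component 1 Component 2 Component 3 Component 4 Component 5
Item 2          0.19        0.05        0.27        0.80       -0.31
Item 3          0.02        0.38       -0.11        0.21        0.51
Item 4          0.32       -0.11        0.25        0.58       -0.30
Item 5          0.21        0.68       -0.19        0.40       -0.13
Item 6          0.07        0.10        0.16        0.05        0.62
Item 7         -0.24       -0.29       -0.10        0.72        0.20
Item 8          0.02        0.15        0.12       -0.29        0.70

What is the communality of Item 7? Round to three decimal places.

0.710

h² = (-0.24)² + (-0.29)² + (-0.10)² + 0.72² + 0.20² = 0.0576 + 0.0841 + 0.0100 + 0.5184 + 0.0400 = 0.7101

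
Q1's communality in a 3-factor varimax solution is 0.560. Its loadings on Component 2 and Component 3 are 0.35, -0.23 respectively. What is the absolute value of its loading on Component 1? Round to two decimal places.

0.62

Under orthogonal rotation h² = Σλ², so λ_Component 1² = h² − (0.1754) = 0.560 − 0.1754 = 0.3846.
|λ| = √0.3846 = 0.6202.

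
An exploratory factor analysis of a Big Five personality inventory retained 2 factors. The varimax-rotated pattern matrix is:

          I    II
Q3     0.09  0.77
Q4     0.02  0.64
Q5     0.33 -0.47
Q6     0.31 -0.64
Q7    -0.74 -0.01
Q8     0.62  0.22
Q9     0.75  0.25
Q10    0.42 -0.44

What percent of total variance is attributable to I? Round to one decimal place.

SS loadings for I = 0.09² + 0.02² + 0.33² + 0.31² + (-0.74)² + 0.62² + 0.75² + 0.42² = 1.8844
With 8 standardized items, total variance = 8. Proportion = 1.8844/8 = 0.2356 → 23.55%.

23.6%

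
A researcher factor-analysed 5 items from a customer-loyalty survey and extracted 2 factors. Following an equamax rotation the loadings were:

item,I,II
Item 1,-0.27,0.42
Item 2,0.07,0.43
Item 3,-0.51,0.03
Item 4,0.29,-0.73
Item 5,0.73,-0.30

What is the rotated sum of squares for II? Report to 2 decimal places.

SS loadings for II = 0.42² + 0.43² + 0.03² + (-0.73)² + (-0.30)² = 0.1764 + 0.1849 + 0.0009 + 0.5329 + 0.0900 = 0.9851

0.99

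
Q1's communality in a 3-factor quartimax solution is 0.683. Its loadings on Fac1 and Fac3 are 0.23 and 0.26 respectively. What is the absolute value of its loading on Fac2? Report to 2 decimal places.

0.75

Under orthogonal rotation h² = Σλ², so λ_Fac2² = h² − (0.1205) = 0.683 − 0.1205 = 0.5625.
|λ| = √0.5625 = 0.7500.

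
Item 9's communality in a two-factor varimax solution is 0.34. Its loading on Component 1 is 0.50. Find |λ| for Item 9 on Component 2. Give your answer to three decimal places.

0.300

Under orthogonal rotation h² = Σλ², so λ_Component 2² = h² − (0.2500) = 0.34 − 0.2500 = 0.0900.
|λ| = √0.0900 = 0.3000.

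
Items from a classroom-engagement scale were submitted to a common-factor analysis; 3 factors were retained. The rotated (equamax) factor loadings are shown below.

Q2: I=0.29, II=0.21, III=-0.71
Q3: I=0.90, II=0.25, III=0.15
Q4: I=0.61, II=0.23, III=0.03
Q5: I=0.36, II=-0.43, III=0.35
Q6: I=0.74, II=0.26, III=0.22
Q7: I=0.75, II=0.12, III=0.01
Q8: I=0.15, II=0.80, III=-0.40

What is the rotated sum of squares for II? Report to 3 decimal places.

1.066

SS loadings for II = 0.21² + 0.25² + 0.23² + (-0.43)² + 0.26² + 0.12² + 0.80² = 0.0441 + 0.0625 + 0.0529 + 0.1849 + 0.0676 + 0.0144 + 0.6400 = 1.0664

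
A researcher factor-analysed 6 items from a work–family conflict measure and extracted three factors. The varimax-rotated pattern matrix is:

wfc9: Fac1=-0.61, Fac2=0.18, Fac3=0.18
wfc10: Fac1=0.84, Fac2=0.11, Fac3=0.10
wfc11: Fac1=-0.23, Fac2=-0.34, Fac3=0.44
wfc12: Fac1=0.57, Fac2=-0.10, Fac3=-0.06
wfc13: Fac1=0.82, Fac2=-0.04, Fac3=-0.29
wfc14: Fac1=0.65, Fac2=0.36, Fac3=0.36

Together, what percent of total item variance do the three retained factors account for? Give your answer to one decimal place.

55.1%

SS loadings by factor: 2.5504, 0.3013, 0.4533; total = 3.3050.
Total variance with 6 standardized items is 6, so the solution explains 3.3050/6 = 0.5508 = 55.08%.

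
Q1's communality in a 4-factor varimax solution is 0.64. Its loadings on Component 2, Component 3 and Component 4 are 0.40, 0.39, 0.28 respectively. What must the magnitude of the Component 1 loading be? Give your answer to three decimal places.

0.499

Under orthogonal rotation h² = Σλ², so λ_Component 1² = h² − (0.3905) = 0.64 − 0.3905 = 0.2495.
|λ| = √0.2495 = 0.4995.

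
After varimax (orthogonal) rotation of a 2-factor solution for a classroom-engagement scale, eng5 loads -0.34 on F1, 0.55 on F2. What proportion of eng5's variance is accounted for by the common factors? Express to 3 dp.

h² = (-0.34)² + 0.55² = 0.1156 + 0.3025 = 0.4181

0.418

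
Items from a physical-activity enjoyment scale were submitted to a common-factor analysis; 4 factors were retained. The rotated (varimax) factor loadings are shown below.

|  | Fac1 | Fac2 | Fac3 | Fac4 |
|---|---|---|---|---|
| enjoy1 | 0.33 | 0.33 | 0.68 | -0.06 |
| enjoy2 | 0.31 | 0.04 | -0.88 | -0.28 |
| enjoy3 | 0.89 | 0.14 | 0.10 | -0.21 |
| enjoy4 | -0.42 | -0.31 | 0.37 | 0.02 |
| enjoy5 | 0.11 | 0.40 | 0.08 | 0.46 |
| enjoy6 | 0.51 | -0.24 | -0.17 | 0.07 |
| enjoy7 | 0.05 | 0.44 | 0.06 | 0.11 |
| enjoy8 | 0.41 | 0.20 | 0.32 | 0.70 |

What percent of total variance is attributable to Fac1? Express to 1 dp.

SS loadings for Fac1 = 0.33² + 0.31² + 0.89² + (-0.42)² + 0.11² + 0.51² + 0.05² + 0.41² = 1.6163
With 8 standardized items, total variance = 8. Proportion = 1.6163/8 = 0.2020 → 20.20%.

20.2%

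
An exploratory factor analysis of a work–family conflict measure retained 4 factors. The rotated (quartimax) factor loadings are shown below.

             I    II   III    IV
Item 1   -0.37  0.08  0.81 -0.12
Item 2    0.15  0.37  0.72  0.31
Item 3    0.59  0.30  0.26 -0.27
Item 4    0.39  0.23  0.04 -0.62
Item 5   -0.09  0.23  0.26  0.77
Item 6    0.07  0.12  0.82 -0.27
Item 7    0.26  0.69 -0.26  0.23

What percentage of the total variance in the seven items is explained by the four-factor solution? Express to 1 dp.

70.1%

Communalities: 0.8138, 0.7739, 0.5786, 0.5910, 0.7215, 0.7646, 0.6642; Σh² = 4.9076.
Total variance with 7 standardized items is 7, so the solution explains 4.9076/7 = 0.7011 = 70.11%.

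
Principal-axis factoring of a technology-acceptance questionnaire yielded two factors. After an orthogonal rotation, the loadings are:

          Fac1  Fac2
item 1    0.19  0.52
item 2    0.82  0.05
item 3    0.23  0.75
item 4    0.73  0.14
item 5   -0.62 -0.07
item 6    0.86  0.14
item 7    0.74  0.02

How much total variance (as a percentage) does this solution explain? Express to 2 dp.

SS loadings by factor: 2.9659, 0.8799; total = 3.8458.
Total variance with 7 standardized items is 7, so the solution explains 3.8458/7 = 0.5494 = 54.94%.

54.94%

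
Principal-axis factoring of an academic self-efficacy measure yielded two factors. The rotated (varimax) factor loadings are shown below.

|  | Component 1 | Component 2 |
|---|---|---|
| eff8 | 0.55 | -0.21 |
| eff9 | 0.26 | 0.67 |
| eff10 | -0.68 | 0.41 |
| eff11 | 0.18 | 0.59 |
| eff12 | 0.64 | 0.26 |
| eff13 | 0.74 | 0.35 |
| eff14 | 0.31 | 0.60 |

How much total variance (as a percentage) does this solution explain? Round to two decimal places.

SS loadings by factor: 1.9182, 1.5593; total = 3.4775.
Total variance with 7 standardized items is 7, so the solution explains 3.4775/7 = 0.4968 = 49.68%.

49.68%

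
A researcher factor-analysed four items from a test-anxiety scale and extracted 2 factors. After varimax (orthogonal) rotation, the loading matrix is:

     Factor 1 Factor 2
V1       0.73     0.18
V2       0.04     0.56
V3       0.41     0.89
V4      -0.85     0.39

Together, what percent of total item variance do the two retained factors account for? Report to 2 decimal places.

67.88%

Communalities: 0.5653, 0.3152, 0.9602, 0.8746; Σh² = 2.7153.
Total variance with 4 standardized items is 4, so the solution explains 2.7153/4 = 0.6788 = 67.88%.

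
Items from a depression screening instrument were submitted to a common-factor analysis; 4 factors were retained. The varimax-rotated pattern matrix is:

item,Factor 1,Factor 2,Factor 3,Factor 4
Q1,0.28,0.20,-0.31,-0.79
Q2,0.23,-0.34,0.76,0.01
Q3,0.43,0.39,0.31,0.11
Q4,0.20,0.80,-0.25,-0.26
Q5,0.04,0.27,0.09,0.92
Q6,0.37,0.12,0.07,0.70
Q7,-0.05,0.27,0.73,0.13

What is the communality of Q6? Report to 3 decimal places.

0.646

h² = 0.37² + 0.12² + 0.07² + 0.70² = 0.1369 + 0.0144 + 0.0049 + 0.4900 = 0.6462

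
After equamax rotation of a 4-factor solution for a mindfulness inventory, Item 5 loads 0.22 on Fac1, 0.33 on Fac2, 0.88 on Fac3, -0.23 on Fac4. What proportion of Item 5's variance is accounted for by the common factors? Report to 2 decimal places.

h² = 0.22² + 0.33² + 0.88² + (-0.23)² = 0.0484 + 0.1089 + 0.7744 + 0.0529 = 0.9846

0.98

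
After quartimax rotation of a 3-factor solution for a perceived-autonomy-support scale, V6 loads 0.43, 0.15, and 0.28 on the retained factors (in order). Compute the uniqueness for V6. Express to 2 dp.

0.71

h² = 0.43² + 0.15² + 0.28² = 0.1849 + 0.0225 + 0.0784 = 0.2858
Uniqueness u² = 1 − h² = 1 − 0.2858 = 0.7142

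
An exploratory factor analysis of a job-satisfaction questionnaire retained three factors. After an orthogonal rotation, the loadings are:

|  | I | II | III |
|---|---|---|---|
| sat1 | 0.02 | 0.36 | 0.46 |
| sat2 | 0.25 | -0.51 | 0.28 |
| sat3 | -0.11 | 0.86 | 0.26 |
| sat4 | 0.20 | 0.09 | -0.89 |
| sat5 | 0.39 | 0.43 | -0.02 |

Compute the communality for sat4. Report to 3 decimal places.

h² = 0.20² + 0.09² + (-0.89)² = 0.0400 + 0.0081 + 0.7921 = 0.8402

0.840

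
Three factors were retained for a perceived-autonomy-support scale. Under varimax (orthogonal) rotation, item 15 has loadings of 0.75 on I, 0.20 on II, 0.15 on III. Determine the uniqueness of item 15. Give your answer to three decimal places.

h² = 0.75² + 0.20² + 0.15² = 0.5625 + 0.0400 + 0.0225 = 0.6250
Uniqueness u² = 1 − h² = 1 − 0.6250 = 0.3750

0.375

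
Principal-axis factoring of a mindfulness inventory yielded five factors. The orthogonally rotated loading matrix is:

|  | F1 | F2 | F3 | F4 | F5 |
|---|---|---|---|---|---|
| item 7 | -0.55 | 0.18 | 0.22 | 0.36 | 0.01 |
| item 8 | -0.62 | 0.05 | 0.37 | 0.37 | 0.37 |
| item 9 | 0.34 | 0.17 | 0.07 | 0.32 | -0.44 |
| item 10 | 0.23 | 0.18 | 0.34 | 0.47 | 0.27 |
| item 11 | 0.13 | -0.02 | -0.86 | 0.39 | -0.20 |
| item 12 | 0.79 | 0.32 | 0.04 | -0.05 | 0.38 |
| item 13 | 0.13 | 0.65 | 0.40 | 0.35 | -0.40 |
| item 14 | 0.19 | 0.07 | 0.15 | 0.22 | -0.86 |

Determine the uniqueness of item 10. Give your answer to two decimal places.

0.51

h² = 0.23² + 0.18² + 0.34² + 0.47² + 0.27² = 0.0529 + 0.0324 + 0.1156 + 0.2209 + 0.0729 = 0.4947
Uniqueness u² = 1 − h² = 1 − 0.4947 = 0.5053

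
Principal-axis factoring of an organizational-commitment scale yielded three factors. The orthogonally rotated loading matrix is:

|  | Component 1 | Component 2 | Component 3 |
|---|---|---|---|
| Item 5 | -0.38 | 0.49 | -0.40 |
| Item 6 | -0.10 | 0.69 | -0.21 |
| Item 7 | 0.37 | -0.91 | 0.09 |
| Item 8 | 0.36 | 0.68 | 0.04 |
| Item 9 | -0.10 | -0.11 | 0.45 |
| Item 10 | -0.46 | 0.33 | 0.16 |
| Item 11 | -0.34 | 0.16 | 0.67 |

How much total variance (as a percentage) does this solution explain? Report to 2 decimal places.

54.32%

SS loadings by factor: 0.7581, 2.1533, 0.8908; total = 3.8022.
Total variance with 7 standardized items is 7, so the solution explains 3.8022/7 = 0.5432 = 54.32%.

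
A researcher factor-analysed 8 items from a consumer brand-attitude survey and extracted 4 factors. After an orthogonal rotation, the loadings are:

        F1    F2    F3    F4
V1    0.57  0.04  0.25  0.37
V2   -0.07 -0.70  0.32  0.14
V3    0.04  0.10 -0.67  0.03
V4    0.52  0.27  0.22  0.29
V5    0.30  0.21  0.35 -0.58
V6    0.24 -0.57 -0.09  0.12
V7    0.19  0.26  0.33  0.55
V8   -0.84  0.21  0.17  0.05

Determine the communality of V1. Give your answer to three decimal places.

h² = 0.57² + 0.04² + 0.25² + 0.37² = 0.3249 + 0.0016 + 0.0625 + 0.1369 = 0.5259

0.526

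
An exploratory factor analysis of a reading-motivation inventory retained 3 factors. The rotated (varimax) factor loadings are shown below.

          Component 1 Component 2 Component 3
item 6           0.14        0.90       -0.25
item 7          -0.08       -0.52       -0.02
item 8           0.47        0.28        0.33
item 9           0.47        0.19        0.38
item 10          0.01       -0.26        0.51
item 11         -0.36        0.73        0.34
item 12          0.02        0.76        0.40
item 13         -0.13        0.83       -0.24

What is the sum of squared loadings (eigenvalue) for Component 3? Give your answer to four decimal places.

0.9095

SS loadings for Component 3 = (-0.25)² + (-0.02)² + 0.33² + 0.38² + 0.51² + 0.34² + 0.40² + (-0.24)² = 0.0625 + 0.0004 + 0.1089 + 0.1444 + 0.2601 + 0.1156 + 0.1600 + 0.0576 = 0.9095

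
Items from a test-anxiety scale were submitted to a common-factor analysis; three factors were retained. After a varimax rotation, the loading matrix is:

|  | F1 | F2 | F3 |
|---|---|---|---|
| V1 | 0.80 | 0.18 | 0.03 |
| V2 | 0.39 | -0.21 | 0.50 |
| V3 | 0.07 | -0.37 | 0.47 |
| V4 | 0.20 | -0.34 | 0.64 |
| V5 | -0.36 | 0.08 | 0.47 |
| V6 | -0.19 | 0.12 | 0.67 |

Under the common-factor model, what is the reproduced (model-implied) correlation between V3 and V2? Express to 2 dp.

r̂ = Σ λ_i·λ_j across factors = (0.07)(0.39) + (-0.37)(-0.21) + (0.47)(0.50)
  = +0.0273 +0.0777 +0.2350 = 0.3400

0.34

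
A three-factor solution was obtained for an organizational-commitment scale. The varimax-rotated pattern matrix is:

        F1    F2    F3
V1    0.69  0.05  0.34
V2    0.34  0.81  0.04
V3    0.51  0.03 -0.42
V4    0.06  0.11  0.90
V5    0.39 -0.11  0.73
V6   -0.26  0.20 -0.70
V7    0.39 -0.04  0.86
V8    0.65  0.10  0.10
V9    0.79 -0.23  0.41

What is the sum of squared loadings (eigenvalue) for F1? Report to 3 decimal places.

2.274

SS loadings for F1 = 0.69² + 0.34² + 0.51² + 0.06² + 0.39² + (-0.26)² + 0.39² + 0.65² + 0.79² = 0.4761 + 0.1156 + 0.2601 + 0.0036 + 0.1521 + 0.0676 + 0.1521 + 0.4225 + 0.6241 = 2.2738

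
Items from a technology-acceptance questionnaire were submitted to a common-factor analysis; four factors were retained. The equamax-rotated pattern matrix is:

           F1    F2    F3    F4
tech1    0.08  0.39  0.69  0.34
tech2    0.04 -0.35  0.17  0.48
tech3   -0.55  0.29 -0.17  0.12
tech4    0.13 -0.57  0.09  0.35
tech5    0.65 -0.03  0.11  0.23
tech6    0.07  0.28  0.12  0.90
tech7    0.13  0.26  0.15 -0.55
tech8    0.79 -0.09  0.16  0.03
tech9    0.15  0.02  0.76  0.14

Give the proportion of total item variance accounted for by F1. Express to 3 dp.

0.158

SS loadings for F1 = 0.08² + 0.04² + (-0.55)² + 0.13² + 0.65² + 0.07² + 0.13² + 0.79² + 0.15² = 1.4183
Proportion of variance = 1.4183 / 9 = 0.1576.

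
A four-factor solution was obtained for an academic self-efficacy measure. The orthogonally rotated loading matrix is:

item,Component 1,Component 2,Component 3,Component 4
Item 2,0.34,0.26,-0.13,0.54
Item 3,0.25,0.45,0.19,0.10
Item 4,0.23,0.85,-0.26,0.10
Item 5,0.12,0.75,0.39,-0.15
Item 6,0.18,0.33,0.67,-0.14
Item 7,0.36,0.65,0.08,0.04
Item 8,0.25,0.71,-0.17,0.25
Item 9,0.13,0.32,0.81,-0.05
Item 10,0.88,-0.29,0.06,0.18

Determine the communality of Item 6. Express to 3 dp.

h² = 0.18² + 0.33² + 0.67² + (-0.14)² = 0.0324 + 0.1089 + 0.4489 + 0.0196 = 0.6098

0.610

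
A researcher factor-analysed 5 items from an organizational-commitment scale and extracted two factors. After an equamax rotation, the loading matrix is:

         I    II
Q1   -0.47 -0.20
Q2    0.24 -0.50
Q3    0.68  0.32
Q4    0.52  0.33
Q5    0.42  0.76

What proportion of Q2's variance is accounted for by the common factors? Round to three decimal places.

0.308

h² = 0.24² + (-0.50)² = 0.0576 + 0.2500 = 0.3076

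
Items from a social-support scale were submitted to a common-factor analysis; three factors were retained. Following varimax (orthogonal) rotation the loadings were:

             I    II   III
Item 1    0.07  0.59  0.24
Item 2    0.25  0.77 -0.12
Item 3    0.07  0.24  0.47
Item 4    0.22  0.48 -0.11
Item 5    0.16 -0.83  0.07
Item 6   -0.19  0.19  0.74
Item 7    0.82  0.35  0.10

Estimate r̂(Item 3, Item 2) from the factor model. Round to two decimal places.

r̂ = Σ λ_i·λ_j across factors = (0.07)(0.25) + (0.24)(0.77) + (0.47)(-0.12)
  = +0.0175 +0.1848 -0.0564 = 0.1459

0.15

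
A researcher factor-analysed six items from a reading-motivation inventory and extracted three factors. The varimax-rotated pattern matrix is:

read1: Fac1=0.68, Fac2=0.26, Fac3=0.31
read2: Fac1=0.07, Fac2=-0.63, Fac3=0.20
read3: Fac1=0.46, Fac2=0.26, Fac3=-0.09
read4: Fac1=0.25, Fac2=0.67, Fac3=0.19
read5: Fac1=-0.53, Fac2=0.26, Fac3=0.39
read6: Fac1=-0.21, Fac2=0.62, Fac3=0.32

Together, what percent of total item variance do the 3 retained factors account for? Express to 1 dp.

SS loadings by factor: 1.0664, 1.4330, 0.4348; total = 2.9342.
Total variance with 6 standardized items is 6, so the solution explains 2.9342/6 = 0.4890 = 48.90%.

48.9%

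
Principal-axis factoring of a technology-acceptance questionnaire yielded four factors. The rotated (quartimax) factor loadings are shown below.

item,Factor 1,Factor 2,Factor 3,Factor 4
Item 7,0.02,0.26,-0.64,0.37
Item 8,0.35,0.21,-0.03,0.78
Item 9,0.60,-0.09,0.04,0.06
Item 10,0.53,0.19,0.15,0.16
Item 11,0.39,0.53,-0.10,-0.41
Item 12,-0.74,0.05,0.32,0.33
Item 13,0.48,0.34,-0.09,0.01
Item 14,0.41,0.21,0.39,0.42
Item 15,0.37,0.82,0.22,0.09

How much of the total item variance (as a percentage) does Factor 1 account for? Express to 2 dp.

22.21%

SS loadings for Factor 1 = 0.02² + 0.35² + 0.60² + 0.53² + 0.39² + (-0.74)² + 0.48² + 0.41² + 0.37² = 1.9989
With 9 standardized items, total variance = 9. Proportion = 1.9989/9 = 0.2221 → 22.21%.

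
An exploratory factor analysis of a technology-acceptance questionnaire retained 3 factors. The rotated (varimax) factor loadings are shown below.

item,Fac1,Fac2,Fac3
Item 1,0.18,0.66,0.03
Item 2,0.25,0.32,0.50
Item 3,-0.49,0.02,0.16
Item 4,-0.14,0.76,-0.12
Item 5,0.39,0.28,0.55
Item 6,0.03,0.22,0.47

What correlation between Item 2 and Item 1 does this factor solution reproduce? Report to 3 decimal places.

0.271

r̂ = Σ λ_i·λ_j across factors = (0.25)(0.18) + (0.32)(0.66) + (0.50)(0.03)
  = +0.0450 +0.2112 +0.0150 = 0.2712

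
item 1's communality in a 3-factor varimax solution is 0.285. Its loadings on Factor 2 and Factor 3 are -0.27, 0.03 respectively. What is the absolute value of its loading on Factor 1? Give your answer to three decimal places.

Under orthogonal rotation h² = Σλ², so λ_Factor 1² = h² − (0.0738) = 0.285 − 0.0738 = 0.2112.
|λ| = √0.2112 = 0.4596.

0.460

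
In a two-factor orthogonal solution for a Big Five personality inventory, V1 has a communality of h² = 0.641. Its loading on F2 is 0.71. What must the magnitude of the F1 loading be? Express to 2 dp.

Under orthogonal rotation h² = Σλ², so λ_F1² = h² − (0.5041) = 0.641 − 0.5041 = 0.1369.
|λ| = √0.1369 = 0.3700.

0.37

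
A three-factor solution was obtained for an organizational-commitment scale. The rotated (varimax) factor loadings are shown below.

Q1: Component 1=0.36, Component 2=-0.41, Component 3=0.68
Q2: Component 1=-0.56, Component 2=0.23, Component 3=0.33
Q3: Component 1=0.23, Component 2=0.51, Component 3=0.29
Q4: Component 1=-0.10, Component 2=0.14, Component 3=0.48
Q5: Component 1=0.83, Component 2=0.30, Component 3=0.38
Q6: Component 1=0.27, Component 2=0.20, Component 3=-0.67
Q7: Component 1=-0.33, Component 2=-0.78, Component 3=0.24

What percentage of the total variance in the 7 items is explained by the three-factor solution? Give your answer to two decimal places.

59.32%

Communalities: 0.7601, 0.4754, 0.3971, 0.2600, 0.9233, 0.5618, 0.7749; Σh² = 4.1526.
Total variance with 7 standardized items is 7, so the solution explains 4.1526/7 = 0.5932 = 59.32%.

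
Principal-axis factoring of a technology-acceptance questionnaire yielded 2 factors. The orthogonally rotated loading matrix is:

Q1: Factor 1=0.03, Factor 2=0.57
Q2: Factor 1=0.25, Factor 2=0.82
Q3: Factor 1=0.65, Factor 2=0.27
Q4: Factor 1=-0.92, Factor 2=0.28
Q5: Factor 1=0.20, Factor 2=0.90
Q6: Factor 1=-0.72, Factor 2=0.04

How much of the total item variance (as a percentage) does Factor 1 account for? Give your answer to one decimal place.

SS loadings for Factor 1 = 0.03² + 0.25² + 0.65² + (-0.92)² + 0.20² + (-0.72)² = 1.8907
With 6 standardized items, total variance = 6. Proportion = 1.8907/6 = 0.3151 → 31.51%.

31.5%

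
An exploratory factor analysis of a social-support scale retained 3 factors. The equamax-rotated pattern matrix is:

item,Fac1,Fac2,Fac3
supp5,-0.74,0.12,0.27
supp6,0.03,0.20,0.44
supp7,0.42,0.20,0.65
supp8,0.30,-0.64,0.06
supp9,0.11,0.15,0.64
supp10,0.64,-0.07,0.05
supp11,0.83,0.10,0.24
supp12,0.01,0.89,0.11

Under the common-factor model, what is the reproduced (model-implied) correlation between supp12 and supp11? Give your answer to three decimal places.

r̂ = Σ λ_i·λ_j across factors = (0.01)(0.83) + (0.89)(0.10) + (0.11)(0.24)
  = +0.0083 +0.0890 +0.0264 = 0.1237

0.124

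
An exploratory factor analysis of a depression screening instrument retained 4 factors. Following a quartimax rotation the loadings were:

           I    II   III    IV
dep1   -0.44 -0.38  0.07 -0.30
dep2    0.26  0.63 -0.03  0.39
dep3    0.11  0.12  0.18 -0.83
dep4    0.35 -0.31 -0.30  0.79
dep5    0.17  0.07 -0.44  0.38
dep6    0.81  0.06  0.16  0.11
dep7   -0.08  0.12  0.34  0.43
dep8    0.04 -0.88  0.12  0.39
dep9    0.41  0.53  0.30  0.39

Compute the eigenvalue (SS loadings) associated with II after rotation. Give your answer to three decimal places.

1.730

SS loadings for II = (-0.38)² + 0.63² + 0.12² + (-0.31)² + 0.07² + 0.06² + 0.12² + (-0.88)² + 0.53² = 0.1444 + 0.3969 + 0.0144 + 0.0961 + 0.0049 + 0.0036 + 0.0144 + 0.7744 + 0.2809 = 1.7300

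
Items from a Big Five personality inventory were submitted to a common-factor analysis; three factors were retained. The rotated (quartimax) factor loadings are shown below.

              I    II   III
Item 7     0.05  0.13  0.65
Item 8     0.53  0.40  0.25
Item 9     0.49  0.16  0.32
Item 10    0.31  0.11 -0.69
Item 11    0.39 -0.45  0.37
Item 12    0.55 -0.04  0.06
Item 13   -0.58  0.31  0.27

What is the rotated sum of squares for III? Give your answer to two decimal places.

SS loadings for III = 0.65² + 0.25² + 0.32² + (-0.69)² + 0.37² + 0.06² + 0.27² = 0.4225 + 0.0625 + 0.1024 + 0.4761 + 0.1369 + 0.0036 + 0.0729 = 1.2769

1.28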